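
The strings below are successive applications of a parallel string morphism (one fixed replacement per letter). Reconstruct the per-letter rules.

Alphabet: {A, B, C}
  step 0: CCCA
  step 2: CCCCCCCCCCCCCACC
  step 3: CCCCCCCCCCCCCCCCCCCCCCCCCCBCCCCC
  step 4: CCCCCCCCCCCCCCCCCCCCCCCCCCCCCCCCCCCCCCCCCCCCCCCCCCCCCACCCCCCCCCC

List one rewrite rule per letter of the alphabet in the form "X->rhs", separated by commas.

  step 3 ⇒ step 4: CCCCCCCCCCCCCCCCCCCCCCCCCCBCCCCC ⇒ CC·CC·CC·CC·CC·CC·CC·CC·CC·CC·CC·CC·CC·CC·CC·CC·CC·CC·CC·CC·CC·CC·CC·CC·CC·CC·CA·CC·CC·CC·CC·CC
    B ↦ CA
    C ↦ CC
  step 2 ⇒ step 3: CCCCCCCCCCCCCACC ⇒ CC·CC·CC·CC·CC·CC·CC·CC·CC·CC·CC·CC·CC·BC·CC·CC
    A ↦ BC

A->BC, B->CA, C->CC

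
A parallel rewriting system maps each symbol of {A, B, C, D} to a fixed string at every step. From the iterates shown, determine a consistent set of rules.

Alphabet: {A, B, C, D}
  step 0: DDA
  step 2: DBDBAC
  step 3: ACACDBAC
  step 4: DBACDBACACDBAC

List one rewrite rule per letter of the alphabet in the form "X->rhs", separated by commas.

A->DB, B->C, C->AC, D->A

  step 3 ⇒ step 4: ACACDBAC ⇒ DB·AC·DB·AC·A·C·DB·AC
    A ↦ DB
    B ↦ C
    C ↦ AC
    D ↦ A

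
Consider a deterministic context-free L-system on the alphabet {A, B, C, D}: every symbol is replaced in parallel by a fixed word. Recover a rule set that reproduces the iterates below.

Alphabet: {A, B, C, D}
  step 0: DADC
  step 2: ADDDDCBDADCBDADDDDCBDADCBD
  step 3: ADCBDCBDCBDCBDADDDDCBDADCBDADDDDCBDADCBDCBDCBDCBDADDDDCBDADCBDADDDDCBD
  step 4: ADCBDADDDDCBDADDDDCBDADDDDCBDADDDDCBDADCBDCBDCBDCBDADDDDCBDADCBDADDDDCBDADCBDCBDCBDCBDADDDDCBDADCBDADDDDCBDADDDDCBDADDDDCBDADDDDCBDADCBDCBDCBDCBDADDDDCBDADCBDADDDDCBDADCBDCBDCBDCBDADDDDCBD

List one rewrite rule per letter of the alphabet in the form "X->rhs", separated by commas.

  step 3 ⇒ step 4: ADCBDCBDCBDCBDADDDDCBDADCBDADDDDCBDADCBDCBDCBDCBDADDDDCBDADCBDADDDDCBD ⇒ AD·CBD·AD·DDD·CBD·AD·DDD·CBD·AD·DDD·CBD·AD·DDD·CBD·AD·CBD·CBD·CBD·CBD·AD·DDD·CBD·AD·CBD·AD·DDD·CBD·AD·CBD·CBD·CBD·CBD·AD·DDD·CBD·AD·CBD·AD·DDD·CBD·AD·DDD·CBD·AD·DDD·CBD·AD·DDD·CBD·AD·CBD·CBD·CBD·CBD·AD·DDD·CBD·AD·CBD·AD·DDD·CBD·AD·CBD·CBD·CBD·CBD·AD·DDD·CBD
    A ↦ AD
    B ↦ DDD
    C ↦ AD
    D ↦ CBD

A->AD, B->DDD, C->AD, D->CBD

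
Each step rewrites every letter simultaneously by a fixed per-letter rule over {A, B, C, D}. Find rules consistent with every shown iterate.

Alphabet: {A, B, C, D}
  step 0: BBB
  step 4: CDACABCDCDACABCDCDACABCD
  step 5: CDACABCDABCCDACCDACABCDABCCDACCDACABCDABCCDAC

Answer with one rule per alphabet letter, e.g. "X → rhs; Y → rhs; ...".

  step 4 ⇒ step 5: CDACABCDCDACABCDCDACABCD ⇒ CD·AC·AB·CD·AB·C·CD·AC·CD·AC·AB·CD·AB·C·CD·AC·CD·AC·AB·CD·AB·C·CD·AC
    A ↦ AB
    B ↦ C
    C ↦ CD
    D ↦ AC

A->AB, B->C, C->CD, D->AC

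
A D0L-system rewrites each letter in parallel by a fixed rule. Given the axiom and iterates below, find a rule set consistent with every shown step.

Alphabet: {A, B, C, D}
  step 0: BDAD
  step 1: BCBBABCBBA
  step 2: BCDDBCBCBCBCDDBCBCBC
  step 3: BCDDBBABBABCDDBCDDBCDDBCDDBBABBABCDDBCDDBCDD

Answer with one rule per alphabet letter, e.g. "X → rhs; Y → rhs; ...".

A->BC, B->BC, C->DD, D->BBA

  step 2 ⇒ step 3: BCDDBCBCBCBCDDBCBCBC ⇒ BC·DD·BBA·BBA·BC·DD·BC·DD·BC·DD·BC·DD·BBA·BBA·BC·DD·BC·DD·BC·DD
    B ↦ BC
    C ↦ DD
    D ↦ BBA
  step 0 ⇒ step 1: BDAD ⇒ BC·BBA·BC·BBA
    A ↦ BC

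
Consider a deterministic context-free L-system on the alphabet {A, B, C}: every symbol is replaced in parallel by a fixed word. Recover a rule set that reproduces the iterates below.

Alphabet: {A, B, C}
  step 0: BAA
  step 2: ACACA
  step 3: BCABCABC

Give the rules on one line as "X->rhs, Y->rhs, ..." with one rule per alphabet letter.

A->BC, B->C, C->A

  step 2 ⇒ step 3: ACACA ⇒ BC·A·BC·A·BC
    A ↦ BC
    C ↦ A
    B ↦ C  (constrained at step 0)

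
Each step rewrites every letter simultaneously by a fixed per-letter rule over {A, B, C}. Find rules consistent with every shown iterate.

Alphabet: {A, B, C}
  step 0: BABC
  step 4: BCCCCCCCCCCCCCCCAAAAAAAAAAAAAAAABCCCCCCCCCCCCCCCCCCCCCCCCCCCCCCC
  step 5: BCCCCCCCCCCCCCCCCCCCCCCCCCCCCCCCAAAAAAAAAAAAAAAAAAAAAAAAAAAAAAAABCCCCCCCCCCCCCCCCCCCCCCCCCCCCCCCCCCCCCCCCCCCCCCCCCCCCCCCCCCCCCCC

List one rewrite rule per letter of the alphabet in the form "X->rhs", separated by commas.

A->AA, B->BC, C->CC

  step 4 ⇒ step 5: BCCCCCCCCCCCCCCCAAAAAAAAAAAAAAAABCCCCCCCCCCCCCCCCCCCCCCCCCCCCCCC ⇒ BC·CC·CC·CC·CC·CC·CC·CC·CC·CC·CC·CC·CC·CC·CC·CC·AA·AA·AA·AA·AA·AA·AA·AA·AA·AA·AA·AA·AA·AA·AA·AA·BC·CC·CC·CC·CC·CC·CC·CC·CC·CC·CC·CC·CC·CC·CC·CC·CC·CC·CC·CC·CC·CC·CC·CC·CC·CC·CC·CC·CC·CC·CC·CC
    A ↦ AA
    B ↦ BC
    C ↦ CC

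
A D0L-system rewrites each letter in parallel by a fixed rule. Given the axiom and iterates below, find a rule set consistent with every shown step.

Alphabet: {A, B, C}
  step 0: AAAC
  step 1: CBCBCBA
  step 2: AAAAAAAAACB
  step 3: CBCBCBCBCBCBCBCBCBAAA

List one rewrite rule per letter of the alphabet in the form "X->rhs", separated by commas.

A->CB, B->AA, C->A

  step 2 ⇒ step 3: AAAAAAAAACB ⇒ CB·CB·CB·CB·CB·CB·CB·CB·CB·A·AA
    A ↦ CB
    B ↦ AA
    C ↦ A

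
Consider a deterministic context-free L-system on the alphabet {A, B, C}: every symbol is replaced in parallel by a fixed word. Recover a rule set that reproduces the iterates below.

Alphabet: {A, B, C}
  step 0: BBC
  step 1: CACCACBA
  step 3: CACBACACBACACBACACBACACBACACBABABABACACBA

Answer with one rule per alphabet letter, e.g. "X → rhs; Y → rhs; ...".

  step 0 ⇒ step 1: BBC ⇒ CAC·CAC·BA
    B ↦ CAC
    C ↦ BA
    A ↦ BA  (constrained at step 1)

A->BA, B->CAC, C->BA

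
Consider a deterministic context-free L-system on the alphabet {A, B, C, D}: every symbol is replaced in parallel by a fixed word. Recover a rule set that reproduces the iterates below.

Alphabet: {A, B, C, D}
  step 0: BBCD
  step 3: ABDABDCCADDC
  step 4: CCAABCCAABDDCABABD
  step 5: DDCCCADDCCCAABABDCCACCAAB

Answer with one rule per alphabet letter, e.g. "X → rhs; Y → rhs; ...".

  step 4 ⇒ step 5: CCAABCCAABDDCABABD ⇒ D·D·C·C·CA·D·D·C·C·CA·AB·AB·D·C·CA·C·CA·AB
    A ↦ C
    B ↦ CA
    C ↦ D
    D ↦ AB

A->C, B->CA, C->D, D->AB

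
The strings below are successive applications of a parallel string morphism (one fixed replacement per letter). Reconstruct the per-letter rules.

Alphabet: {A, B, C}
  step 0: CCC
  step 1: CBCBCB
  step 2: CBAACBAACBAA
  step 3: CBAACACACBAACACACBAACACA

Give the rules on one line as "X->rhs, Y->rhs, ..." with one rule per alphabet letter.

A->CA, B->AA, C->CB

  step 2 ⇒ step 3: CBAACBAACBAA ⇒ CB·AA·CA·CA·CB·AA·CA·CA·CB·AA·CA·CA
    A ↦ CA
    B ↦ AA
    C ↦ CB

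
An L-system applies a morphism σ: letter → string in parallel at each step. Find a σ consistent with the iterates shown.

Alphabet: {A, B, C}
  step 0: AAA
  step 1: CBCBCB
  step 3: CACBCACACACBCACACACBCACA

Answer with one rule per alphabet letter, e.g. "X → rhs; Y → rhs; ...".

A->CB, B->CC, C->CA

  step 0 ⇒ step 1: AAA ⇒ CB·CB·CB
    A ↦ CB
    B ↦ CC  (constrained at step 1)
    C ↦ CA  (constrained at step 1)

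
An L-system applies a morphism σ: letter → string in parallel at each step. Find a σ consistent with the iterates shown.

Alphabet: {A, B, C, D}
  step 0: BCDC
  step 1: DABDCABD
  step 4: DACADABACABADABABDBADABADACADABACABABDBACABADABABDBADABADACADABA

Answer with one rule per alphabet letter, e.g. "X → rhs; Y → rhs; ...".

  step 0 ⇒ step 1: BCDC ⇒ DA·BD·CA·BD
    B ↦ DA
    C ↦ BD
    D ↦ CA
    A ↦ BA  (constrained at step 1)

A->BA, B->DA, C->BD, D->CA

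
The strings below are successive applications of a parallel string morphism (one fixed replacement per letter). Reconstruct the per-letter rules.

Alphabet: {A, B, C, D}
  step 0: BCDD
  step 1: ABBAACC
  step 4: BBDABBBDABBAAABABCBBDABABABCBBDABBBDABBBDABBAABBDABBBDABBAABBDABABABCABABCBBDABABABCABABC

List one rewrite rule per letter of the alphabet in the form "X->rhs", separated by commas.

  step 0 ⇒ step 1: BCDD ⇒ AB·BAA·C·C
    B ↦ AB
    C ↦ BAA
    D ↦ C
    A ↦ BBD  (constrained at step 1)

A->BBD, B->AB, C->BAA, D->C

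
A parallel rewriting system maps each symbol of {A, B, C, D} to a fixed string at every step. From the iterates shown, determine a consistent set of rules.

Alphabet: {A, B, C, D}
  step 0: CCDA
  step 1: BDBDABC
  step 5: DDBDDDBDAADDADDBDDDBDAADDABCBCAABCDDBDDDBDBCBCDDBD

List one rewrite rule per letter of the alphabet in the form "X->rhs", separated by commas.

A->BC, B->DD, C->BD, D->A

  step 0 ⇒ step 1: CCDA ⇒ BD·BD·A·BC
    A ↦ BC
    C ↦ BD
    D ↦ A
    B ↦ DD  (constrained at step 1)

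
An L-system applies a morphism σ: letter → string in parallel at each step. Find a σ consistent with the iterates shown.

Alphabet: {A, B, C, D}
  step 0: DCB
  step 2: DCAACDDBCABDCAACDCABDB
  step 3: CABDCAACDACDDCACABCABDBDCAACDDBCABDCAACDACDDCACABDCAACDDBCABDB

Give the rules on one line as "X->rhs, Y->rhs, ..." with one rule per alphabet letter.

A->ACD, B->DB, C->DCA, D->CAB

  step 2 ⇒ step 3: DCAACDDBCABDCAACDCABDB ⇒ CAB·DCA·ACD·ACD·DCA·CAB·CAB·DB·DCA·ACD·DB·CAB·DCA·ACD·ACD·DCA·CAB·DCA·ACD·DB·CAB·DB
    A ↦ ACD
    B ↦ DB
    C ↦ DCA
    D ↦ CAB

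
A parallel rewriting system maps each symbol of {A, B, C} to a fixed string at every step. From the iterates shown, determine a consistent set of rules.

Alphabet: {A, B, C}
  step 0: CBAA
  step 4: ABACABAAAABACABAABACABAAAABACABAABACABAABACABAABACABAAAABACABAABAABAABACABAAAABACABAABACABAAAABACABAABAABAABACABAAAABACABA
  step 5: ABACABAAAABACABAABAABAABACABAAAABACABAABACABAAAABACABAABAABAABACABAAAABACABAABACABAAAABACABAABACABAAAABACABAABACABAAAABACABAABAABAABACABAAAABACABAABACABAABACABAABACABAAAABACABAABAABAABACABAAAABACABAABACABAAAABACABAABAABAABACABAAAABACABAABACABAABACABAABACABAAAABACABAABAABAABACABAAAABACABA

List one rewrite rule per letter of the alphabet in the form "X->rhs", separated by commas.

  step 4 ⇒ step 5: ABACABAAAABACABAABACABAAAABACABAABACABAABACABAABACABAAAABACABAABAABAABACABAAAABACABAABACABAAAABACABAABAABAABACABAAAABACABA ⇒ ABA·C·ABA·AA·ABA·C·ABA·ABA·ABA·ABA·C·ABA·AA·ABA·C·ABA·ABA·C·ABA·AA·ABA·C·ABA·ABA·ABA·ABA·C·ABA·AA·ABA·C·ABA·ABA·C·ABA·AA·ABA·C·ABA·ABA·C·ABA·AA·ABA·C·ABA·ABA·C·ABA·AA·ABA·C·ABA·ABA·ABA·ABA·C·ABA·AA·ABA·C·ABA·ABA·C·ABA·ABA·C·ABA·ABA·C·ABA·AA·ABA·C·ABA·ABA·ABA·ABA·C·ABA·AA·ABA·C·ABA·ABA·C·ABA·AA·ABA·C·ABA·ABA·ABA·ABA·C·ABA·AA·ABA·C·ABA·ABA·C·ABA·ABA·C·ABA·ABA·C·ABA·AA·ABA·C·ABA·ABA·ABA·ABA·C·ABA·AA·ABA·C·ABA
    A ↦ ABA
    B ↦ C
    C ↦ AA

A->ABA, B->C, C->AA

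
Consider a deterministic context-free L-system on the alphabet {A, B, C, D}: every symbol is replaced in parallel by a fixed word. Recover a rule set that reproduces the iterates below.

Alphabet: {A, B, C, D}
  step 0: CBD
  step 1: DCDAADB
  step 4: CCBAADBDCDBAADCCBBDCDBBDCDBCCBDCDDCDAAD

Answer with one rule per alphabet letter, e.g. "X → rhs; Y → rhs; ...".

  step 0 ⇒ step 1: CBD ⇒ DCD·AAD·B
    B ↦ AAD
    C ↦ DCD
    D ↦ B
    A ↦ C  (constrained at step 1)

A->C, B->AAD, C->DCD, D->B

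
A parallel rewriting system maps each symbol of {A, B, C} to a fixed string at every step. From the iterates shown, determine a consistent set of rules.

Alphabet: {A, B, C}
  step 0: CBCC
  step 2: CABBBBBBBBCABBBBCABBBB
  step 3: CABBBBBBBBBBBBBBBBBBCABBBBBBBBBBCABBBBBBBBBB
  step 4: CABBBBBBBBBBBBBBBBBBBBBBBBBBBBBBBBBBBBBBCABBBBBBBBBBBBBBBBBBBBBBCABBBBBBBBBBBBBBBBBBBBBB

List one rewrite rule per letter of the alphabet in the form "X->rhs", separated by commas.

A->B, B->BB, C->CAB

  step 3 ⇒ step 4: CABBBBBBBBBBBBBBBBBBCABBBBBBBBBBCABBBBBBBBBB ⇒ CAB·B·BB·BB·BB·BB·BB·BB·BB·BB·BB·BB·BB·BB·BB·BB·BB·BB·BB·BB·CAB·B·BB·BB·BB·BB·BB·BB·BB·BB·BB·BB·CAB·B·BB·BB·BB·BB·BB·BB·BB·BB·BB·BB
    A ↦ B
    B ↦ BB
    C ↦ CAB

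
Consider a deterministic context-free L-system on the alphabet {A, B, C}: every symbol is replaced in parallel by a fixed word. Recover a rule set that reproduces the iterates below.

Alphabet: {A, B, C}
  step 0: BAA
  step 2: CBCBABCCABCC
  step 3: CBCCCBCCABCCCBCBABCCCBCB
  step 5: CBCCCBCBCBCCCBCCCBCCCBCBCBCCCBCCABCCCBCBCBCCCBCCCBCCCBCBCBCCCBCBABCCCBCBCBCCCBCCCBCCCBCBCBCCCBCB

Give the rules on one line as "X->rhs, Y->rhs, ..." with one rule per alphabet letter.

  step 2 ⇒ step 3: CBCBABCCABCC ⇒ CB·CC·CB·CC·AB·CC·CB·CB·AB·CC·CB·CB
    A ↦ AB
    B ↦ CC
    C ↦ CB

A->AB, B->CC, C->CB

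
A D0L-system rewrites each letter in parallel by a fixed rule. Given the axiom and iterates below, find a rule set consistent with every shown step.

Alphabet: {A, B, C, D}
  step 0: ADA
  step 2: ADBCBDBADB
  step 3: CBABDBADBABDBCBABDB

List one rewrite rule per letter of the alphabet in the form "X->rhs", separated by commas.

A->CB, B->DB, C->A, D->AB

  step 2 ⇒ step 3: ADBCBDBADB ⇒ CB·AB·DB·A·DB·AB·DB·CB·AB·DB
    A ↦ CB
    B ↦ DB
    C ↦ A
    D ↦ AB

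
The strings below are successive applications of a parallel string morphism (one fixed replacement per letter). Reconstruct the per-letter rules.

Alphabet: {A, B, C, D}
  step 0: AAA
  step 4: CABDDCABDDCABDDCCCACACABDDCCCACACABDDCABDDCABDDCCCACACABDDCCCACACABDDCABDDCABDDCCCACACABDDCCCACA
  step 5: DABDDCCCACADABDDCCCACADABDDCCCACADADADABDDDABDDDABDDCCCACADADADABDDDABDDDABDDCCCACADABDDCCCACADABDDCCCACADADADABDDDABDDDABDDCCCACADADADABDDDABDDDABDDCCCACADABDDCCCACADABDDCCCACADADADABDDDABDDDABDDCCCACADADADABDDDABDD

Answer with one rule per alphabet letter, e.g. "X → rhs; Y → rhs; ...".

A->BDD, B->CC, C->DA, D->CA

  step 4 ⇒ step 5: CABDDCABDDCABDDCCCACACABDDCCCACACABDDCABDDCABDDCCCACACABDDCCCACACABDDCABDDCABDDCCCACACABDDCCCACA ⇒ DA·BDD·CC·CA·CA·DA·BDD·CC·CA·CA·DA·BDD·CC·CA·CA·DA·DA·DA·BDD·DA·BDD·DA·BDD·CC·CA·CA·DA·DA·DA·BDD·DA·BDD·DA·BDD·CC·CA·CA·DA·BDD·CC·CA·CA·DA·BDD·CC·CA·CA·DA·DA·DA·BDD·DA·BDD·DA·BDD·CC·CA·CA·DA·DA·DA·BDD·DA·BDD·DA·BDD·CC·CA·CA·DA·BDD·CC·CA·CA·DA·BDD·CC·CA·CA·DA·DA·DA·BDD·DA·BDD·DA·BDD·CC·CA·CA·DA·DA·DA·BDD·DA·BDD
    A ↦ BDD
    B ↦ CC
    C ↦ DA
    D ↦ CA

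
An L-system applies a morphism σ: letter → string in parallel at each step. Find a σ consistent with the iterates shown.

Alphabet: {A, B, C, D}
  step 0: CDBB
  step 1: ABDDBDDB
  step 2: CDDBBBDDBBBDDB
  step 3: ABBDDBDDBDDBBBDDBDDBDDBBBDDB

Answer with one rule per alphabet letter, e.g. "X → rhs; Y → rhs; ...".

  step 2 ⇒ step 3: CDDBBBDDBBBDDB ⇒ A·B·B·DDB·DDB·DDB·B·B·DDB·DDB·DDB·B·B·DDB
    B ↦ DDB
    C ↦ A
    D ↦ B
  step 1 ⇒ step 2: ABDDBDDB ⇒ C·DDB·B·B·DDB·B·B·DDB
    A ↦ C

A->C, B->DDB, C->A, D->B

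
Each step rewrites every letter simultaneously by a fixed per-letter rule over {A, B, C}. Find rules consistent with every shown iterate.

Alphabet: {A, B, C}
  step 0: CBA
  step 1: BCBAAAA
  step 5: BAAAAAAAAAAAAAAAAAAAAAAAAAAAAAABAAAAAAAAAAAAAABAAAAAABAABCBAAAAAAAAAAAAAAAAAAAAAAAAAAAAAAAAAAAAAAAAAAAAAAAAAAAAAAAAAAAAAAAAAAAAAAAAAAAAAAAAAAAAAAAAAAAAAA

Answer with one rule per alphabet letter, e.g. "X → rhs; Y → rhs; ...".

  step 0 ⇒ step 1: CBA ⇒ BC·BAA·AA
    A ↦ AA
    B ↦ BAA
    C ↦ BC

A->AA, B->BAA, C->BC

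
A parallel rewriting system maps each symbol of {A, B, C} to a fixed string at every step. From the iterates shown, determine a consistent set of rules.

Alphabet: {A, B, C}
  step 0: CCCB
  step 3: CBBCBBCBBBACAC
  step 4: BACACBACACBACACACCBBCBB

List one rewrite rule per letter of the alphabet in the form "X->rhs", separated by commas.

  step 3 ⇒ step 4: CBBCBBCBBBACAC ⇒ B·AC·AC·B·AC·AC·B·AC·AC·AC·CB·B·CB·B
    A ↦ CB
    B ↦ AC
    C ↦ B

A->CB, B->AC, C->B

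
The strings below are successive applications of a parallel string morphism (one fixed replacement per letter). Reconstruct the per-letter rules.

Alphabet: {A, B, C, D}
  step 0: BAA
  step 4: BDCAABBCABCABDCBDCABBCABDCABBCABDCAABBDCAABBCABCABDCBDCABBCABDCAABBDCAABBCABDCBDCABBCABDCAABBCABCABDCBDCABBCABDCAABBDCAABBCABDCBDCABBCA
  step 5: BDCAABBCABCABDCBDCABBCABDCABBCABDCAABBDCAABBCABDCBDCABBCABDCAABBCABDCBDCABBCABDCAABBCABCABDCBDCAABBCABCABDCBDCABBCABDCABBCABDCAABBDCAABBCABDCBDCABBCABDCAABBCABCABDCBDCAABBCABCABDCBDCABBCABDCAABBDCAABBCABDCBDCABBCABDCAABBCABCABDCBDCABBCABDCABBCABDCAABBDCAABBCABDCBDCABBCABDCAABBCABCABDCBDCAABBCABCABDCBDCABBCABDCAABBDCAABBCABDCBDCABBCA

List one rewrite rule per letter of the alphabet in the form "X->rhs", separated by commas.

A->BCA, B->BDC, C->AB, D->A

  step 4 ⇒ step 5: BDCAABBCABCABDCBDCABBCABDCABBCABDCAABBDCAABBCABCABDCBDCABBCABDCAABBDCAABBCABDCBDCABBCABDCAABBCABCABDCBDCABBCABDCAABBDCAABBCABDCBDCABBCA ⇒ BDC·A·AB·BCA·BCA·BDC·BDC·AB·BCA·BDC·AB·BCA·BDC·A·AB·BDC·A·AB·BCA·BDC·BDC·AB·BCA·BDC·A·AB·BCA·BDC·BDC·AB·BCA·BDC·A·AB·BCA·BCA·BDC·BDC·A·AB·BCA·BCA·BDC·BDC·AB·BCA·BDC·AB·BCA·BDC·A·AB·BDC·A·AB·BCA·BDC·BDC·AB·BCA·BDC·A·AB·BCA·BCA·BDC·BDC·A·AB·BCA·BCA·BDC·BDC·AB·BCA·BDC·A·AB·BDC·A·AB·BCA·BDC·BDC·AB·BCA·BDC·A·AB·BCA·BCA·BDC·BDC·AB·BCA·BDC·AB·BCA·BDC·A·AB·BDC·A·AB·BCA·BDC·BDC·AB·BCA·BDC·A·AB·BCA·BCA·BDC·BDC·A·AB·BCA·BCA·BDC·BDC·AB·BCA·BDC·A·AB·BDC·A·AB·BCA·BDC·BDC·AB·BCA
    A ↦ BCA
    B ↦ BDC
    C ↦ AB
    D ↦ A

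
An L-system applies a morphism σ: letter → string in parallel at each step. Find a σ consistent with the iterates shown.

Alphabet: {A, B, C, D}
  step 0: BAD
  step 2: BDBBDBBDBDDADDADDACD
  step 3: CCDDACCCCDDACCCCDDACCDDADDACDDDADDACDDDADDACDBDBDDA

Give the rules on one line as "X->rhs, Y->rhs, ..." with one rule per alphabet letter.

  step 2 ⇒ step 3: BDBBDBBDBDDADDADDACD ⇒ CC·DDA·CC·CC·DDA·CC·CC·DDA·CC·DDA·DDA·CD·DDA·DDA·CD·DDA·DDA·CD·BDB·DDA
    A ↦ CD
    B ↦ CC
    C ↦ BDB
    D ↦ DDA

A->CD, B->CC, C->BDB, D->DDA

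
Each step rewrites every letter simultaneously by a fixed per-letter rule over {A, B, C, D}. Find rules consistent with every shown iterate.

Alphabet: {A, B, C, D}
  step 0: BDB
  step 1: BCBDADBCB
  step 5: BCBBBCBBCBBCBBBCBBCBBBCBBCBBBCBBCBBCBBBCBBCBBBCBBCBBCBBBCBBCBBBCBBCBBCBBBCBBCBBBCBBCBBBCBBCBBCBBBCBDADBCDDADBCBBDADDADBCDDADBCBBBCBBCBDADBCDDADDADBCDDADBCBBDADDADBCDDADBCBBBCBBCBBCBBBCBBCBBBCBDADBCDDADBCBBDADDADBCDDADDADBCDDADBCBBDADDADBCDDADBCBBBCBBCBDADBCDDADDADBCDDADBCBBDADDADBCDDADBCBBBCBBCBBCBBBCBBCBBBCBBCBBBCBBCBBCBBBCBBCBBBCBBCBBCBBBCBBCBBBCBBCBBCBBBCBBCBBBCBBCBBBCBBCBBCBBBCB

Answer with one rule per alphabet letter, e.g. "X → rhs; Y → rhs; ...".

A->BCD, B->BCB, C->B, D->DAD

  step 0 ⇒ step 1: BDB ⇒ BCB·DAD·BCB
    B ↦ BCB
    D ↦ DAD
    A ↦ BCD  (constrained at step 1)
    C ↦ B  (constrained at step 1)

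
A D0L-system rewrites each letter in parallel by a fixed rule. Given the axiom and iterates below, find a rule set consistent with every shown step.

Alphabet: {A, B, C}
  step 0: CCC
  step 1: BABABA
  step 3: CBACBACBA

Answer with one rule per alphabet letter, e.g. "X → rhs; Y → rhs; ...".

A->C, B->A, C->BA

  step 0 ⇒ step 1: CCC ⇒ BA·BA·BA
    C ↦ BA
    A ↦ C  (constrained at step 1)
    B ↦ A  (constrained at step 1)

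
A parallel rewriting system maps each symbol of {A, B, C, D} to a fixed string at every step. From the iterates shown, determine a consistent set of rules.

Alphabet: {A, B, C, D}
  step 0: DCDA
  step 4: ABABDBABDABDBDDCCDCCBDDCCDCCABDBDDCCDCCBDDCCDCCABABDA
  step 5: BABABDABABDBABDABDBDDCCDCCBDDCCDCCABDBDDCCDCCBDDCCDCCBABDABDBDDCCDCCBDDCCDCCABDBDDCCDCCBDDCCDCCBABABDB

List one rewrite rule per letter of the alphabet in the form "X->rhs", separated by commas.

A->B, B->A, C->DCC, D->BD

  step 4 ⇒ step 5: ABABDBABDABDBDDCCDCCBDDCCDCCABDBDDCCDCCBDDCCDCCABABDA ⇒ B·A·B·A·BD·A·B·A·BD·B·A·BD·A·BD·BD·DCC·DCC·BD·DCC·DCC·A·BD·BD·DCC·DCC·BD·DCC·DCC·B·A·BD·A·BD·BD·DCC·DCC·BD·DCC·DCC·A·BD·BD·DCC·DCC·BD·DCC·DCC·B·A·B·A·BD·B
    A ↦ B
    B ↦ A
    C ↦ DCC
    D ↦ BD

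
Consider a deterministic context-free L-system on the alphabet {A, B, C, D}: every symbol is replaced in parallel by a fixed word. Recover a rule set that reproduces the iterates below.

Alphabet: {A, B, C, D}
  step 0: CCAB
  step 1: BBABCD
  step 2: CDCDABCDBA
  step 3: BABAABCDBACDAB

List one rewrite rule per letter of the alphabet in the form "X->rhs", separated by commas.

A->AB, B->CD, C->B, D->A

  step 2 ⇒ step 3: CDCDABCDBA ⇒ B·A·B·A·AB·CD·B·A·CD·AB
    A ↦ AB
    B ↦ CD
    C ↦ B
    D ↦ A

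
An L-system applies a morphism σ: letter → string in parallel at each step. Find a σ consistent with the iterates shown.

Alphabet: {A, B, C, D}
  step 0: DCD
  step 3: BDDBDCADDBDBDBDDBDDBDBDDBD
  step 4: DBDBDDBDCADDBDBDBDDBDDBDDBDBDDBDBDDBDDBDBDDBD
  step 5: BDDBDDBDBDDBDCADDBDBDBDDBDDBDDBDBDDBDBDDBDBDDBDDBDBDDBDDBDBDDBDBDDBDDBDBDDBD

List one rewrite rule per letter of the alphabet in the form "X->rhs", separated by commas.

A->DBD, B->D, C->CAD, D->BD

  step 4 ⇒ step 5: DBDBDDBDCADDBDBDBDDBDDBDDBDBDDBDBDDBDDBDBDDBD ⇒ BD·D·BD·D·BD·BD·D·BD·CAD·DBD·BD·BD·D·BD·D·BD·D·BD·BD·D·BD·BD·D·BD·BD·D·BD·D·BD·BD·D·BD·D·BD·BD·D·BD·BD·D·BD·D·BD·BD·D·BD
    A ↦ DBD
    B ↦ D
    C ↦ CAD
    D ↦ BD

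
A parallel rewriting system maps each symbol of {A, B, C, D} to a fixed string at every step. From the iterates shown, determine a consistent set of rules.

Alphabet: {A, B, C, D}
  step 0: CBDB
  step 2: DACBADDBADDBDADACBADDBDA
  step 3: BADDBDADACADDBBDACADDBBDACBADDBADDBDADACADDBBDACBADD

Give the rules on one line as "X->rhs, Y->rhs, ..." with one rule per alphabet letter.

  step 2 ⇒ step 3: DACBADDBADDBDADACBADDBDA ⇒ B·ADD·BDA·DAC·ADD·B·B·DAC·ADD·B·B·DAC·B·ADD·B·ADD·BDA·DAC·ADD·B·B·DAC·B·ADD
    A ↦ ADD
    B ↦ DAC
    C ↦ BDA
    D ↦ B

A->ADD, B->DAC, C->BDA, D->B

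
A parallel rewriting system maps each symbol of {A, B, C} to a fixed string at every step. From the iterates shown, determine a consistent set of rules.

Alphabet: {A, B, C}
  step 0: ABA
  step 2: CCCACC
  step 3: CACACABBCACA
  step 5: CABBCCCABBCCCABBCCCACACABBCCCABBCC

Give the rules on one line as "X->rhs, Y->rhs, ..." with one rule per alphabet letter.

A->BB, B->C, C->CA

  step 2 ⇒ step 3: CCCACC ⇒ CA·CA·CA·BB·CA·CA
    A ↦ BB
    C ↦ CA
    B ↦ C  (constrained at step 0)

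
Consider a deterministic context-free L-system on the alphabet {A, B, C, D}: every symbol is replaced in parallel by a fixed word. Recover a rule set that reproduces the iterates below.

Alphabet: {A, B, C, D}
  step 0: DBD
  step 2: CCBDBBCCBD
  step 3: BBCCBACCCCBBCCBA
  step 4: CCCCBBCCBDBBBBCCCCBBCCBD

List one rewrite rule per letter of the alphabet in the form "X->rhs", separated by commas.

  step 3 ⇒ step 4: BBCCBACCCCBBCCBA ⇒ CC·CC·B·B·CC·BD·B·B·B·B·CC·CC·B·B·CC·BD
    A ↦ BD
    B ↦ CC
    C ↦ B
  step 2 ⇒ step 3: CCBDBBCCBD ⇒ B·B·CC·BA·CC·CC·B·B·CC·BA
    D ↦ BA

A->BD, B->CC, C->B, D->BA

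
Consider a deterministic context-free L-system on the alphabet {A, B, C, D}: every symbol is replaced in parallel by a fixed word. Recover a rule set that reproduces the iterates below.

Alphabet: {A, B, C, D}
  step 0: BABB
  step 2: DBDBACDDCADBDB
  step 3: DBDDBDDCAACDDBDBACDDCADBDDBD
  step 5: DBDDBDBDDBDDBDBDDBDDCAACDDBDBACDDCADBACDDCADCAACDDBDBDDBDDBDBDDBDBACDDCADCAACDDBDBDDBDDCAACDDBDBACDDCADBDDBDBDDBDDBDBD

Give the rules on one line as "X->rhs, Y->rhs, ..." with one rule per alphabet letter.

A->DCA, B->D, C->ACD, D->DB

  step 2 ⇒ step 3: DBDBACDDCADBDB ⇒ DB·D·DB·D·DCA·ACD·DB·DB·ACD·DCA·DB·D·DB·D
    A ↦ DCA
    B ↦ D
    C ↦ ACD
    D ↦ DB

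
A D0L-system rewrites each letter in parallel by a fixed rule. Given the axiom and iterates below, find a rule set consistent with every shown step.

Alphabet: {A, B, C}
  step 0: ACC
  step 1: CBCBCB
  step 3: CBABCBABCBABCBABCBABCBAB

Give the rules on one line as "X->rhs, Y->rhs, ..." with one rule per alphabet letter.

A->CB, B->AB, C->CB

  step 0 ⇒ step 1: ACC ⇒ CB·CB·CB
    A ↦ CB
    C ↦ CB
    B ↦ AB  (constrained at step 1)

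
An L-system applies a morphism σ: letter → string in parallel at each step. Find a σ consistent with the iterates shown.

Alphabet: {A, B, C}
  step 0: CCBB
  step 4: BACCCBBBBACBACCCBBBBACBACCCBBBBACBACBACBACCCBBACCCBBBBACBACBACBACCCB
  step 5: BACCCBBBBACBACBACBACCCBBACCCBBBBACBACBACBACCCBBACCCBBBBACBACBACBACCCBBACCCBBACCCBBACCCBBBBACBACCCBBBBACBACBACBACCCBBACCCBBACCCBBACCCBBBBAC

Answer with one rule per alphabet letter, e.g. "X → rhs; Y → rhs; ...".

  step 4 ⇒ step 5: BACCCBBBBACBACCCBBBBACBACCCBBBBACBACBACBACCCBBACCCBBBBACBACBACBACCCB ⇒ BAC·CC·B·B·B·BAC·BAC·BAC·BAC·CC·B·BAC·CC·B·B·B·BAC·BAC·BAC·BAC·CC·B·BAC·CC·B·B·B·BAC·BAC·BAC·BAC·CC·B·BAC·CC·B·BAC·CC·B·BAC·CC·B·B·B·BAC·BAC·CC·B·B·B·BAC·BAC·BAC·BAC·CC·B·BAC·CC·B·BAC·CC·B·BAC·CC·B·B·B·BAC
    A ↦ CC
    B ↦ BAC
    C ↦ B

A->CC, B->BAC, C->B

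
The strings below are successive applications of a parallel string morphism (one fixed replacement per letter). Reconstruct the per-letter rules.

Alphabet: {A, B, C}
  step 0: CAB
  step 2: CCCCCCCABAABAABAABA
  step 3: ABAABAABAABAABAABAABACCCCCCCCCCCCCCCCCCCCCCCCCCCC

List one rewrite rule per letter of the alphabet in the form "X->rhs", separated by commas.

  step 2 ⇒ step 3: CCCCCCCABAABAABAABA ⇒ ABA·ABA·ABA·ABA·ABA·ABA·ABA·CCC·C·CCC·CCC·C·CCC·CCC·C·CCC·CCC·C·CCC
    A ↦ CCC
    B ↦ C
    C ↦ ABA

A->CCC, B->C, C->ABA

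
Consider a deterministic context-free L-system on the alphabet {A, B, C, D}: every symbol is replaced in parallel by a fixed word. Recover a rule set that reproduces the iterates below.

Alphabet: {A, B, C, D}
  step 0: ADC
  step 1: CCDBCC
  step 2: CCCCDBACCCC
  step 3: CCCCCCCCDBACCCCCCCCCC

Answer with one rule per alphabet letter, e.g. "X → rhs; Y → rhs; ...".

A->CC, B->A, C->CC, D->DB

  step 2 ⇒ step 3: CCCCDBACCCC ⇒ CC·CC·CC·CC·DB·A·CC·CC·CC·CC·CC
    A ↦ CC
    B ↦ A
    C ↦ CC
    D ↦ DB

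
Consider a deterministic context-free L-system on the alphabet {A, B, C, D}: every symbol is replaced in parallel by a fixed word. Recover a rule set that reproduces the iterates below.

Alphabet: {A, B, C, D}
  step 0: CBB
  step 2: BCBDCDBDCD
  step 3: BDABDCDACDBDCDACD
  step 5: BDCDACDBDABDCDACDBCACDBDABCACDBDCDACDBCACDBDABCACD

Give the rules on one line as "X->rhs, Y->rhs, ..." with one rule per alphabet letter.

  step 2 ⇒ step 3: BCBDCDBDCD ⇒ BD·A·BD·CD·A·CD·BD·CD·A·CD
    B ↦ BD
    C ↦ A
    D ↦ CD
    A ↦ BC  (constrained at step 3)

A->BC, B->BD, C->A, D->CD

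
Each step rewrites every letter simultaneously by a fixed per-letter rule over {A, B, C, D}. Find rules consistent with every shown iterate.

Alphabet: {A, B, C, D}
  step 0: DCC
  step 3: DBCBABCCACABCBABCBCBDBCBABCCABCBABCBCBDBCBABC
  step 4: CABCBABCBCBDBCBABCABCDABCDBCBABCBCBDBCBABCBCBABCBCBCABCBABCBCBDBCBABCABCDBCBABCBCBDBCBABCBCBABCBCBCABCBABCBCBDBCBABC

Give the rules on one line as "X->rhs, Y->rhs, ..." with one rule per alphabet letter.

  step 3 ⇒ step 4: DBCBABCCACABCBABCBCBDBCBABCCABCBABCBCBDBCBABC ⇒ CA·BCB·ABC·BCB·D·BCB·ABC·ABC·D·ABC·D·BCB·ABC·BCB·D·BCB·ABC·BCB·ABC·BCB·CA·BCB·ABC·BCB·D·BCB·ABC·ABC·D·BCB·ABC·BCB·D·BCB·ABC·BCB·ABC·BCB·CA·BCB·ABC·BCB·D·BCB·ABC
    A ↦ D
    B ↦ BCB
    C ↦ ABC
    D ↦ CA

A->D, B->BCB, C->ABC, D->CA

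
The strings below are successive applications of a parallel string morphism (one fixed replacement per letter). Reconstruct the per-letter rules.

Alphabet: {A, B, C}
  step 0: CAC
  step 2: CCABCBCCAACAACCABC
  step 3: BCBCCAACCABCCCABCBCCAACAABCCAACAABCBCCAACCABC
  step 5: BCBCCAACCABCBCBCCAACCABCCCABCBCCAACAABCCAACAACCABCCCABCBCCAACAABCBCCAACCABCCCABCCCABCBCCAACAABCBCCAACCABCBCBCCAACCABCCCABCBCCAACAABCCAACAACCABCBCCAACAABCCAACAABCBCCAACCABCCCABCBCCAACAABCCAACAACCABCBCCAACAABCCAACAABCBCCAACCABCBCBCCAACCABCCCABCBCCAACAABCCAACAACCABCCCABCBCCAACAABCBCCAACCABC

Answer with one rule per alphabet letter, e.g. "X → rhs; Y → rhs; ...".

  step 2 ⇒ step 3: CCABCBCCAACAACCABC ⇒ BC·BC·CAA·CCA·BC·CCA·BC·BC·CAA·CAA·BC·CAA·CAA·BC·BC·CAA·CCA·BC
    A ↦ CAA
    B ↦ CCA
    C ↦ BC

A->CAA, B->CCA, C->BC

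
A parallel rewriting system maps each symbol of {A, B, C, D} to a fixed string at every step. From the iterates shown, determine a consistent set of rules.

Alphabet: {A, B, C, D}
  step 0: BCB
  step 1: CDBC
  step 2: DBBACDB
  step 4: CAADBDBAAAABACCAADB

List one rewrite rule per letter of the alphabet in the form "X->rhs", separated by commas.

A->AA, B->C, C->DB, D->BA

  step 1 ⇒ step 2: CDBC ⇒ DB·BA·C·DB
    B ↦ C
    C ↦ DB
    D ↦ BA
    A ↦ AA  (constrained at step 2)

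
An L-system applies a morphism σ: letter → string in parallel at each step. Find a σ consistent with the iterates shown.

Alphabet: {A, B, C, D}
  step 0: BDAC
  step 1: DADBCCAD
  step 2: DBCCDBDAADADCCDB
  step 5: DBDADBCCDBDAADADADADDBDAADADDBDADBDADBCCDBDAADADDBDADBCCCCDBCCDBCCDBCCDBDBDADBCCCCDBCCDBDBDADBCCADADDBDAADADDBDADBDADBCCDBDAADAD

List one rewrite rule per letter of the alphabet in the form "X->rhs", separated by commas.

A->CC, B->DA, C->AD, D->DB

  step 1 ⇒ step 2: DADBCCAD ⇒ DB·CC·DB·DA·AD·AD·CC·DB
    A ↦ CC
    B ↦ DA
    C ↦ AD
    D ↦ DB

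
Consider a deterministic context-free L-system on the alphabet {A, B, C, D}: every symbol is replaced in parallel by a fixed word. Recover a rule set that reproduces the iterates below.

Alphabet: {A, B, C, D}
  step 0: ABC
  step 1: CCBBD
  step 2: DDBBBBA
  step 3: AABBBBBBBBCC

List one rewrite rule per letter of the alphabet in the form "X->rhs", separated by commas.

  step 2 ⇒ step 3: DDBBBBA ⇒ A·A·BB·BB·BB·BB·CC
    A ↦ CC
    B ↦ BB
    D ↦ A
  step 0 ⇒ step 1: ABC ⇒ CC·BB·D
    C ↦ D

A->CC, B->BB, C->D, D->A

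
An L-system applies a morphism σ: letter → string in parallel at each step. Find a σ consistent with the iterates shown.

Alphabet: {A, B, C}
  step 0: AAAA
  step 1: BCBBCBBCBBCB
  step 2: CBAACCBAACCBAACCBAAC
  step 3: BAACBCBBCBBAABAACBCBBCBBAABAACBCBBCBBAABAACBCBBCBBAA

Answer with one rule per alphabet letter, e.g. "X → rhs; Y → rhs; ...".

  step 2 ⇒ step 3: CBAACCBAACCBAACCBAAC ⇒ BAA·C·BCB·BCB·BAA·BAA·C·BCB·BCB·BAA·BAA·C·BCB·BCB·BAA·BAA·C·BCB·BCB·BAA
    A ↦ BCB
    B ↦ C
    C ↦ BAA

A->BCB, B->C, C->BAA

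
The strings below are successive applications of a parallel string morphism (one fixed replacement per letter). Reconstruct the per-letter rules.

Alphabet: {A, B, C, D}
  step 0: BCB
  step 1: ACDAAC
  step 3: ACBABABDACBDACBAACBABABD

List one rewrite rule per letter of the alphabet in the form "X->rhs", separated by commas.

A->BD, B->AC, C->DA, D->BA

  step 0 ⇒ step 1: BCB ⇒ AC·DA·AC
    B ↦ AC
    C ↦ DA
    A ↦ BD  (constrained at step 1)
    D ↦ BA  (constrained at step 1)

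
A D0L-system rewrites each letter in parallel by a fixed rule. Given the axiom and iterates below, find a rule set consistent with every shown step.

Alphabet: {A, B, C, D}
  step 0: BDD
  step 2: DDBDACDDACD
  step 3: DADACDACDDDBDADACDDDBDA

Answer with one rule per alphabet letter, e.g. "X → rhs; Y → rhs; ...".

  step 2 ⇒ step 3: DDBDACDDACD ⇒ DA·DA·C·DA·CD·DDB·DA·DA·CD·DDB·DA
    A ↦ CD
    B ↦ C
    C ↦ DDB
    D ↦ DA

A->CD, B->C, C->DDB, D->DA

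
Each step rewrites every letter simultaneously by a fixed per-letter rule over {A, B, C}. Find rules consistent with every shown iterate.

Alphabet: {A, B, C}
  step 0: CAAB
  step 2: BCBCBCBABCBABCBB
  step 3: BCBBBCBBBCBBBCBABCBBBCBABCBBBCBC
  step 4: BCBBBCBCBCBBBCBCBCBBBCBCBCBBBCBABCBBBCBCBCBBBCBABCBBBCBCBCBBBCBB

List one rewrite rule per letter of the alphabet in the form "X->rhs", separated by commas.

A->BA, B->BC, C->BB

  step 3 ⇒ step 4: BCBBBCBBBCBBBCBABCBBBCBABCBBBCBC ⇒ BC·BB·BC·BC·BC·BB·BC·BC·BC·BB·BC·BC·BC·BB·BC·BA·BC·BB·BC·BC·BC·BB·BC·BA·BC·BB·BC·BC·BC·BB·BC·BB
    A ↦ BA
    B ↦ BC
    C ↦ BB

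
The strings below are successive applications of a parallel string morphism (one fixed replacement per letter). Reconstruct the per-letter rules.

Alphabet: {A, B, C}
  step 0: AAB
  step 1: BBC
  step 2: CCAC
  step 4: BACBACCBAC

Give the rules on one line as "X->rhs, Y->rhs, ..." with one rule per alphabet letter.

  step 1 ⇒ step 2: BBC ⇒ C·C·AC
    B ↦ C
    C ↦ AC
  step 0 ⇒ step 1: AAB ⇒ B·B·C
    A ↦ B

A->B, B->C, C->AC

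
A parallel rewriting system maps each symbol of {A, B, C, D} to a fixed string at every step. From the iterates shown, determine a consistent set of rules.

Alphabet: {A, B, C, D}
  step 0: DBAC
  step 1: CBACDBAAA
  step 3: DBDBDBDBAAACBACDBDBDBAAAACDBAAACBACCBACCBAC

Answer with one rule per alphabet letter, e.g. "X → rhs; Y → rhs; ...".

A->DB, B->AC, C->AAA, D->CB

  step 0 ⇒ step 1: DBAC ⇒ CB·AC·DB·AAA
    A ↦ DB
    B ↦ AC
    C ↦ AAA
    D ↦ CB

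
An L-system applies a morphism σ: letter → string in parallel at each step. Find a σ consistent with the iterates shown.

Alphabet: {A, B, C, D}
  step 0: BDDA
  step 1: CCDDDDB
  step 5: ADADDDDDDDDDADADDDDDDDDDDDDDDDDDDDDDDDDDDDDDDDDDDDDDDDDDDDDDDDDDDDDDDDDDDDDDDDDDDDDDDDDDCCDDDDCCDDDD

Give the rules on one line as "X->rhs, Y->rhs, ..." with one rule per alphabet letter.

  step 0 ⇒ step 1: BDDA ⇒ CC·DD·DD·B
    A ↦ B
    B ↦ CC
    D ↦ DD
    C ↦ AD  (constrained at step 1)

A->B, B->CC, C->AD, D->DD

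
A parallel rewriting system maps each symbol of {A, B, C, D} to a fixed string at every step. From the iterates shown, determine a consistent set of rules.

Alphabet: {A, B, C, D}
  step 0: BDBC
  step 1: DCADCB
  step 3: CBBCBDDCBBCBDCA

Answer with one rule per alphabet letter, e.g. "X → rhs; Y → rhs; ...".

  step 0 ⇒ step 1: BDBC ⇒ D·CA·D·CB
    B ↦ D
    C ↦ CB
    D ↦ CA
    A ↦ B  (constrained at step 1)

A->B, B->D, C->CB, D->CA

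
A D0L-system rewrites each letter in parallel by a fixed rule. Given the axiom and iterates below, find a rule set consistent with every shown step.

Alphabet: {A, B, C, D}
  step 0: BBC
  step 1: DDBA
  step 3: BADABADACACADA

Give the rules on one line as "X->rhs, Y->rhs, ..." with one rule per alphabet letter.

A->DA, B->D, C->BA, D->CA

  step 0 ⇒ step 1: BBC ⇒ D·D·BA
    B ↦ D
    C ↦ BA
    A ↦ DA  (constrained at step 1)
    D ↦ CA  (constrained at step 1)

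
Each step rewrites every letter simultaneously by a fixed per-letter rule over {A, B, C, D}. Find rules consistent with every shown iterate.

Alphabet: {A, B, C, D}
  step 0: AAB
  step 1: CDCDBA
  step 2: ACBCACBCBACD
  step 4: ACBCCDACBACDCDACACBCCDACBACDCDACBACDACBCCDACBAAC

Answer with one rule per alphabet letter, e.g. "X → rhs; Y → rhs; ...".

  step 1 ⇒ step 2: CDCDBA ⇒ AC·BC·AC·BC·BA·CD
    A ↦ CD
    B ↦ BA
    C ↦ AC
    D ↦ BC

A->CD, B->BA, C->AC, D->BC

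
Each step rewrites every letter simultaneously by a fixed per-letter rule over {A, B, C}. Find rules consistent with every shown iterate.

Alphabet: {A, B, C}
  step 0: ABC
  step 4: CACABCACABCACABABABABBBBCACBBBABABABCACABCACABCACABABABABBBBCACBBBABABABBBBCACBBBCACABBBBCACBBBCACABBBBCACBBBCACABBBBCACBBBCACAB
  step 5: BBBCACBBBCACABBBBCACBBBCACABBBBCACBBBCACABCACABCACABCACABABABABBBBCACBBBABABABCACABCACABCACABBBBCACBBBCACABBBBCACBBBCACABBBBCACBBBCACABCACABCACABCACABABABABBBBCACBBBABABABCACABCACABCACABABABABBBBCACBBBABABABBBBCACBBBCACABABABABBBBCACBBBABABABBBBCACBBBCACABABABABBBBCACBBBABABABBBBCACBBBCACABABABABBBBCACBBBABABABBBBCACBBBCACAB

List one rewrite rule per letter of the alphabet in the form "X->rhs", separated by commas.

  step 4 ⇒ step 5: CACABCACABCACABABABABBBBCACBBBABABABCACABCACABCACABABABABBBBCACBBBABABABBBBCACBBBCACABBBBCACBBBCACABBBBCACBBBCACABBBBCACBBBCACAB ⇒ BBB·CAC·BBB·CAC·AB·BBB·CAC·BBB·CAC·AB·BBB·CAC·BBB·CAC·AB·CAC·AB·CAC·AB·CAC·AB·AB·AB·AB·BBB·CAC·BBB·AB·AB·AB·CAC·AB·CAC·AB·CAC·AB·BBB·CAC·BBB·CAC·AB·BBB·CAC·BBB·CAC·AB·BBB·CAC·BBB·CAC·AB·CAC·AB·CAC·AB·CAC·AB·AB·AB·AB·BBB·CAC·BBB·AB·AB·AB·CAC·AB·CAC·AB·CAC·AB·AB·AB·AB·BBB·CAC·BBB·AB·AB·AB·BBB·CAC·BBB·CAC·AB·AB·AB·AB·BBB·CAC·BBB·AB·AB·AB·BBB·CAC·BBB·CAC·AB·AB·AB·AB·BBB·CAC·BBB·AB·AB·AB·BBB·CAC·BBB·CAC·AB·AB·AB·AB·BBB·CAC·BBB·AB·AB·AB·BBB·CAC·BBB·CAC·AB
    A ↦ CAC
    B ↦ AB
    C ↦ BBB

A->CAC, B->AB, C->BBB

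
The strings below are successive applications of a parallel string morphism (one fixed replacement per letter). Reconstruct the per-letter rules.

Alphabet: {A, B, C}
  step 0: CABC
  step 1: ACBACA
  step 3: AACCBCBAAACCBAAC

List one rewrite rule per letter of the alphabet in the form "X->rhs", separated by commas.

  step 0 ⇒ step 1: CABC ⇒ A·CB·AC·A
    A ↦ CB
    B ↦ AC
    C ↦ A

A->CB, B->AC, C->A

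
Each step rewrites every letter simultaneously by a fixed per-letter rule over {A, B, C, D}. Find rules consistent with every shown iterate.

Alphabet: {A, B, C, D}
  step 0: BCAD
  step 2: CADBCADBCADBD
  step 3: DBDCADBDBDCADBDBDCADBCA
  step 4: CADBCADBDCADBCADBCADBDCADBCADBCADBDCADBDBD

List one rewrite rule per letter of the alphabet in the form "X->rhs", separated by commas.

  step 3 ⇒ step 4: DBDCADBDBDCADBDBDCADBCA ⇒ CA·DB·CA·D·BD·CA·DB·CA·DB·CA·D·BD·CA·DB·CA·DB·CA·D·BD·CA·DB·D·BD
    A ↦ BD
    B ↦ DB
    C ↦ D
    D ↦ CA

A->BD, B->DB, C->D, D->CA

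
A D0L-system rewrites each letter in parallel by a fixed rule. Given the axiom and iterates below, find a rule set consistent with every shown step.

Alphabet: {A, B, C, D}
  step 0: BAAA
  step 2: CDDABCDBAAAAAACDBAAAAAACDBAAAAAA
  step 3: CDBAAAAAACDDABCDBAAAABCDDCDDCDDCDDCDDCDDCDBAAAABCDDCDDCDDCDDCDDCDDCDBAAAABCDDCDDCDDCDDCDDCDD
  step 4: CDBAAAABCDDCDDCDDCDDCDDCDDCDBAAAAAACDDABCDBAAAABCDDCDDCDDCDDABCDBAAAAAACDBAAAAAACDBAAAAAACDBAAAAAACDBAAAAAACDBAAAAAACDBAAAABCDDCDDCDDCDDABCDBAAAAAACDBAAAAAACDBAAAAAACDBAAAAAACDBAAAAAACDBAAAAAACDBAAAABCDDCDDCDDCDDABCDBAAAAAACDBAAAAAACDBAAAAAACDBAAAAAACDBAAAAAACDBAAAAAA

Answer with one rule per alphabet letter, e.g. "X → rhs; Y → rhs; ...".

  step 3 ⇒ step 4: CDBAAAAAACDDABCDBAAAABCDDCDDCDDCDDCDDCDDCDBAAAABCDDCDDCDDCDDCDDCDDCDBAAAABCDDCDDCDDCDDCDDCDD ⇒ CDB·AAA·AB·CDD·CDD·CDD·CDD·CDD·CDD·CDB·AAA·AAA·CDD·AB·CDB·AAA·AB·CDD·CDD·CDD·CDD·AB·CDB·AAA·AAA·CDB·AAA·AAA·CDB·AAA·AAA·CDB·AAA·AAA·CDB·AAA·AAA·CDB·AAA·AAA·CDB·AAA·AB·CDD·CDD·CDD·CDD·AB·CDB·AAA·AAA·CDB·AAA·AAA·CDB·AAA·AAA·CDB·AAA·AAA·CDB·AAA·AAA·CDB·AAA·AAA·CDB·AAA·AB·CDD·CDD·CDD·CDD·AB·CDB·AAA·AAA·CDB·AAA·AAA·CDB·AAA·AAA·CDB·AAA·AAA·CDB·AAA·AAA·CDB·AAA·AAA
    A ↦ CDD
    B ↦ AB
    C ↦ CDB
    D ↦ AAA

A->CDD, B->AB, C->CDB, D->AAA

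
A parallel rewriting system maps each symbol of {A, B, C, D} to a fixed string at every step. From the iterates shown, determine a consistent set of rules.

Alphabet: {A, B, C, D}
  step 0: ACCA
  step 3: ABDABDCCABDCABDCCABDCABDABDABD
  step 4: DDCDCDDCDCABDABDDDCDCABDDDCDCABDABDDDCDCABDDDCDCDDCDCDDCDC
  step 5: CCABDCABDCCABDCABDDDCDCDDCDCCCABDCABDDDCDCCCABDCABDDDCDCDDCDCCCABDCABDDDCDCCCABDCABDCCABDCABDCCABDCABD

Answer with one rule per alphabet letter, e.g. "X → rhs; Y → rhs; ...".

A->DD, B->CD, C->ABD, D->C

  step 4 ⇒ step 5: DDCDCDDCDCABDABDDDCDCABDDDCDCABDABDDDCDCABDDDCDCDDCDCDDCDC ⇒ C·C·ABD·C·ABD·C·C·ABD·C·ABD·DD·CD·C·DD·CD·C·C·C·ABD·C·ABD·DD·CD·C·C·C·ABD·C·ABD·DD·CD·C·DD·CD·C·C·C·ABD·C·ABD·DD·CD·C·C·C·ABD·C·ABD·C·C·ABD·C·ABD·C·C·ABD·C·ABD
    A ↦ DD
    B ↦ CD
    C ↦ ABD
    D ↦ C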